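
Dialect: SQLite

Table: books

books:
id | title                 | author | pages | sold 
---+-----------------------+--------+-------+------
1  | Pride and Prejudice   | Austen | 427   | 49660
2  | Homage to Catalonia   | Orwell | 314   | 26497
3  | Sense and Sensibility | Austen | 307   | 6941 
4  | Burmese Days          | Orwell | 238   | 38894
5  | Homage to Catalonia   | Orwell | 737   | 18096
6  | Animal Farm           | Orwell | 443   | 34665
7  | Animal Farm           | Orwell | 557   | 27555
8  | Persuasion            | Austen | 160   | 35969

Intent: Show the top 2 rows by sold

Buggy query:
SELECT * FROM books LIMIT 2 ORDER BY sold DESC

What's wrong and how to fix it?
Bug: LIMIT must come after ORDER BY

Fix: Swap the clauses: ORDER BY first, then LIMIT

Corrected query:
SELECT * FROM books ORDER BY sold DESC LIMIT 2

Result:
id | title               | author | pages | sold 
---+---------------------+--------+-------+------
1  | Pride and Prejudice | Austen | 427   | 49660
4  | Burmese Days        | Orwell | 238   | 38894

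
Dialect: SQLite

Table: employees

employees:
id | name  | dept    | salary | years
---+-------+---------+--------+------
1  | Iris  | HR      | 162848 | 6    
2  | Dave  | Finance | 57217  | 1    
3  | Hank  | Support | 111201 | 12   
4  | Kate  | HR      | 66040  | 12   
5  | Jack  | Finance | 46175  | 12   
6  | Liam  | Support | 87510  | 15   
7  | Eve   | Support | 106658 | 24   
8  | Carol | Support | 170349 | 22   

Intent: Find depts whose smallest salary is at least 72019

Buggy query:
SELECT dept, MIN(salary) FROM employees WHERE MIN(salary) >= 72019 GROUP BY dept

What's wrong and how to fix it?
Bug: MIN() in WHERE is a misuse of aggregate

Fix: Use HAVING for the per-group MIN condition

Corrected query:
SELECT dept, MIN(salary) FROM employees GROUP BY dept HAVING MIN(salary) >= 72019

Result:
dept    | MIN(salary)
--------+------------
Support | 87510      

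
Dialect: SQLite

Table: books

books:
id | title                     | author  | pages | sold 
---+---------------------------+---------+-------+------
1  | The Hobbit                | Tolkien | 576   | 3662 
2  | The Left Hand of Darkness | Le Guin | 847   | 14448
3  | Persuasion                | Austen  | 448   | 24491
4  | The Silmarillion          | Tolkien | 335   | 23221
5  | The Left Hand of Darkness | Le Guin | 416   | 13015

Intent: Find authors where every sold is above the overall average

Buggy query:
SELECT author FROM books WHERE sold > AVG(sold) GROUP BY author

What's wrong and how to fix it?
Bug: WHERE evaluates per row before aggregation, so AVG() is unavailable

Fix: Use a subquery for AVG and a HAVING MIN(...) filter so the condition holds for every row in the group

Corrected query:
SELECT author FROM books GROUP BY author HAVING MIN(sold) > (SELECT AVG(sold) FROM books)

Result:
author
------
Austen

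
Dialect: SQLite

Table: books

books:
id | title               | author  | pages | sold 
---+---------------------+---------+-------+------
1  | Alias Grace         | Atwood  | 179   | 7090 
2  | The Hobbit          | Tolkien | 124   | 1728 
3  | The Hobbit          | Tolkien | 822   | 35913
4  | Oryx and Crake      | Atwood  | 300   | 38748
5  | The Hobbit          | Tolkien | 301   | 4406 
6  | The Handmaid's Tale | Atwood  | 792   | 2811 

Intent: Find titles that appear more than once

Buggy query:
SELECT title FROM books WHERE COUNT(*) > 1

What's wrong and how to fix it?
Bug: WHERE can't reference COUNT(*); aggregates are computed after WHERE

Fix: GROUP BY title, then filter groups with HAVING COUNT(*) > 1

Corrected query:
SELECT title FROM books GROUP BY title HAVING COUNT(*) > 1

Result:
title     
----------
The Hobbit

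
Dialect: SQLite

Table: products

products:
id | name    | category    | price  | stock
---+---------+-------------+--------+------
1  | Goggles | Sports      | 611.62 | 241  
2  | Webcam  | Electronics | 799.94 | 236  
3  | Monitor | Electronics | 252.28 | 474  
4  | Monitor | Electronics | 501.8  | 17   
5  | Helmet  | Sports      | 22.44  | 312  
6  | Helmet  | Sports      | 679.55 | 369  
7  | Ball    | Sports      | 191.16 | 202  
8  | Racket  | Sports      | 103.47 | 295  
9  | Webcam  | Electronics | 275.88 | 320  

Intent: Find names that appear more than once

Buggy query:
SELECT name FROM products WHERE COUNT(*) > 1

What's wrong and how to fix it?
Bug: COUNT(*) is an aggregate and cannot be used in WHERE

Fix: Group first, then use HAVING for the count condition

Corrected query:
SELECT name FROM products GROUP BY name HAVING COUNT(*) > 1

Result:
name   
-------
Helmet 
Monitor
Webcam 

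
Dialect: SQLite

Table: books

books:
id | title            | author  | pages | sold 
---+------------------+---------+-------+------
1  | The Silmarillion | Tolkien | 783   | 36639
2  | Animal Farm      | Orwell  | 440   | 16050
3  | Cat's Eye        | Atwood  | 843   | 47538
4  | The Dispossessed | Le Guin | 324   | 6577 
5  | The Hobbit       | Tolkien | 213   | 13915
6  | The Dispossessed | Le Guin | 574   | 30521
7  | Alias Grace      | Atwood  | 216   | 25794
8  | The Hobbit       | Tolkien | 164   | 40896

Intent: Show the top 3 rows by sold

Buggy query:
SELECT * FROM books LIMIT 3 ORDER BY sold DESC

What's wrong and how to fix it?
Bug: ORDER BY cannot follow LIMIT; LIMIT is the final clause

Fix: Sort with ORDER BY, then apply LIMIT

Corrected query:
SELECT * FROM books ORDER BY sold DESC LIMIT 3

Result:
id | title            | author  | pages | sold 
---+------------------+---------+-------+------
3  | Cat's Eye        | Atwood  | 843   | 47538
8  | The Hobbit       | Tolkien | 164   | 40896
1  | The Silmarillion | Tolkien | 783   | 36639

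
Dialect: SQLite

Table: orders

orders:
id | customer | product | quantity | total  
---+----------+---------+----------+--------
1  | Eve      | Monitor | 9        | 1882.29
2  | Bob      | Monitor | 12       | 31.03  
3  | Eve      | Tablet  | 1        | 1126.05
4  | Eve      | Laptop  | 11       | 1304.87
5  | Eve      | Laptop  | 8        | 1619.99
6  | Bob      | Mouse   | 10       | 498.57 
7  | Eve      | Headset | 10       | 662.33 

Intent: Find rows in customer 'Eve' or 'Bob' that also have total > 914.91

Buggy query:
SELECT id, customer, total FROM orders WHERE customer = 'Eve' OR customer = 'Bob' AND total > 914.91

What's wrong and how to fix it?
Bug: AND binds tighter than OR, so this parses as customer = 'Eve' OR (customer = 'Bob' AND total > 914.91)

Fix: Add parentheses around the OR so the AND applies to both alternatives

Corrected query:
SELECT id, customer, total FROM orders WHERE (customer = 'Eve' OR customer = 'Bob') AND total > 914.91

Result:
id | customer | total  
---+----------+--------
1  | Eve      | 1882.29
3  | Eve      | 1126.05
4  | Eve      | 1304.87
5  | Eve      | 1619.99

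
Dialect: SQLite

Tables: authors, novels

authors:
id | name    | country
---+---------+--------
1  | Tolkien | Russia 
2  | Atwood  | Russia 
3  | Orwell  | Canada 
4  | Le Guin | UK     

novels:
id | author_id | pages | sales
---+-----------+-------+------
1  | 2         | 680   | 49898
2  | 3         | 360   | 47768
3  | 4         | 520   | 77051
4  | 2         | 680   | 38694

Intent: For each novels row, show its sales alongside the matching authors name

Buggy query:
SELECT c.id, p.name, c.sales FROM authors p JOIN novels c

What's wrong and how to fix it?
Bug: JOIN with no ON clause produces a cartesian product; every novels row pairs with every authors row

Fix: Specify the join condition linking the foreign key to the parent id

Corrected query:
SELECT c.id, p.name, c.sales FROM authors p JOIN novels c ON c.author_id = p.id

Result:
id | name    | sales
---+---------+------
1  | Atwood  | 49898
2  | Orwell  | 47768
3  | Le Guin | 77051
4  | Atwood  | 38694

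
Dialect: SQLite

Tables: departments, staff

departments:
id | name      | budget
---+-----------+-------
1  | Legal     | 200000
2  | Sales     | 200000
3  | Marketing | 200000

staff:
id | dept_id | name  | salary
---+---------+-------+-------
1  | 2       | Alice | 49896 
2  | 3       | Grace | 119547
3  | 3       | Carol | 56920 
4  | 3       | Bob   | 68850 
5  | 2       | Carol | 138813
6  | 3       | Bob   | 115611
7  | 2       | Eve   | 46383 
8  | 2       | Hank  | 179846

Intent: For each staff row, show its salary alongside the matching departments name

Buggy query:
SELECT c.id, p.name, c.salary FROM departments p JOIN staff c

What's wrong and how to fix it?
Bug: Missing join condition: each staff row is matched to all departments rows instead of just its own

Fix: Add ON c.dept_id = p.id to the JOIN

Corrected query:
SELECT c.id, p.name, c.salary FROM departments p JOIN staff c ON c.dept_id = p.id

Result:
id | name      | salary
---+-----------+-------
1  | Sales     | 49896 
2  | Marketing | 119547
3  | Marketing | 56920 
4  | Marketing | 68850 
5  | Sales     | 138813
6  | Marketing | 115611
7  | Sales     | 46383 
8  | Sales     | 179846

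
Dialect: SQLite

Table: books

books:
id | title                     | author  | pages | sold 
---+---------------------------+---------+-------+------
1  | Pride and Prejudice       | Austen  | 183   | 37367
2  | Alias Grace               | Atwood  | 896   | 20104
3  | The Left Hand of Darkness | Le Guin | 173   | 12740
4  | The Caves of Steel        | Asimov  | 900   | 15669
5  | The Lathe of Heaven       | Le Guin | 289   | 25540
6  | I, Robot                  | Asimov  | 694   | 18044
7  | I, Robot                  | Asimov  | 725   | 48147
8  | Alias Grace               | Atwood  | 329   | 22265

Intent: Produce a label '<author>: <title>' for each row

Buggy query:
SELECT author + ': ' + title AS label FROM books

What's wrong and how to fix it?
Bug: '+' is numeric addition; on text columns SQLite converts them to 0 instead of concatenating

Fix: Replace + with || to concatenate text

Corrected query:
SELECT author || ': ' || title AS label FROM books

Result:
label                             
----------------------------------
Austen: Pride and Prejudice       
Atwood: Alias Grace               
Le Guin: The Left Hand of Darkness
Asimov: The Caves of Steel        
Le Guin: The Lathe of Heaven      
Asimov: I, Robot                  
Asimov: I, Robot                  
Atwood: Alias Grace               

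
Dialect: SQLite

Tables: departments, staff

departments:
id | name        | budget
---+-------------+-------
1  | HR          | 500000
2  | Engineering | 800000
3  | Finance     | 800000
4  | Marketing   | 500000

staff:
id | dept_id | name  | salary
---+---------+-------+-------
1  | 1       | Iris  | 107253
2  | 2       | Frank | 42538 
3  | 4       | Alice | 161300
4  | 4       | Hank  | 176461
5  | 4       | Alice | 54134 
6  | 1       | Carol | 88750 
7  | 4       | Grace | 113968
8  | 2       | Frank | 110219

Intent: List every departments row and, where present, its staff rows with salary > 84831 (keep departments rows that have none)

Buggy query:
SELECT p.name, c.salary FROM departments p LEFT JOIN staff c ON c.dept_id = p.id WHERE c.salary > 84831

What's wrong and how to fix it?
Bug: Filtering c.salary in WHERE discards the NULL rows produced by LEFT JOIN, turning it into an inner join

Fix: Move the right-table condition into the ON clause so unmatched parents are kept

Corrected query:
SELECT p.name, c.salary FROM departments p LEFT JOIN staff c ON c.dept_id = p.id AND c.salary > 84831

Result:
name        | salary
------------+-------
HR          | 88750 
HR          | 107253
Engineering | 110219
Finance     | NULL  
Marketing   | 113968
Marketing   | 161300
Marketing   | 176461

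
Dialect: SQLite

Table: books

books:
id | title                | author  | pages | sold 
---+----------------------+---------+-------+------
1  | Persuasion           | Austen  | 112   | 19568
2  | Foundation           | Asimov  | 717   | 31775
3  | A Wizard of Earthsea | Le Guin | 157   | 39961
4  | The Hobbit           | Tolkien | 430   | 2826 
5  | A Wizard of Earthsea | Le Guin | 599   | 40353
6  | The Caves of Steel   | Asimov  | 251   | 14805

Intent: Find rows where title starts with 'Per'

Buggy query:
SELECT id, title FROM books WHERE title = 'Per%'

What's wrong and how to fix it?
Bug: Wildcards only work with LIKE; '=' treats '%' as a literal character

Fix: Use LIKE for wildcard pattern matching

Corrected query:
SELECT id, title FROM books WHERE title LIKE 'Per%'

Result:
id | title     
---+-----------
1  | Persuasion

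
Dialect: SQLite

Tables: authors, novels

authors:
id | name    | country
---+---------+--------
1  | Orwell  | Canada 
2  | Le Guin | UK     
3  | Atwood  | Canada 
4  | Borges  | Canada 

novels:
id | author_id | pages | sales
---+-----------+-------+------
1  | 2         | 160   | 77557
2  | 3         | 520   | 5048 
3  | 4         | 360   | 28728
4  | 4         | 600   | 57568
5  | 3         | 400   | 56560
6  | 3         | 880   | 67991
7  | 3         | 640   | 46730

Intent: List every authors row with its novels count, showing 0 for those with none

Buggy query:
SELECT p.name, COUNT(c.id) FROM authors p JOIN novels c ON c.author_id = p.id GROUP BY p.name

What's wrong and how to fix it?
Bug: An inner join excludes parents with zero children

Fix: Use LEFT JOIN so parents without children still appear (COUNT(c.id) gives 0)

Corrected query:
SELECT p.name, COUNT(c.id) FROM authors p LEFT JOIN novels c ON c.author_id = p.id GROUP BY p.name

Result:
name    | COUNT(c.id)
--------+------------
Atwood  | 4          
Borges  | 2          
Le Guin | 1          
Orwell  | 0          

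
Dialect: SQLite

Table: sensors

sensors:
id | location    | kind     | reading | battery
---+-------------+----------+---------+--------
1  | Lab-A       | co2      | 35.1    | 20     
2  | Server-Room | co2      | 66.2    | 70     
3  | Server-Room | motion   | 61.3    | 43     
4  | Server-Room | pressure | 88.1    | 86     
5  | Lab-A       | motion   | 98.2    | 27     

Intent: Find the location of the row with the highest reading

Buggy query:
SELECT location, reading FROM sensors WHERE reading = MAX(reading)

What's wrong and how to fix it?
Bug: WHERE is evaluated per row; an aggregate over the whole table isn't defined there

Fix: Use a subquery: WHERE reading = (SELECT MAX(reading) FROM sensors)

Corrected query:
SELECT location, reading FROM sensors WHERE reading = (SELECT MAX(reading) FROM sensors)

Result:
location | reading
---------+--------
Lab-A    | 98.2   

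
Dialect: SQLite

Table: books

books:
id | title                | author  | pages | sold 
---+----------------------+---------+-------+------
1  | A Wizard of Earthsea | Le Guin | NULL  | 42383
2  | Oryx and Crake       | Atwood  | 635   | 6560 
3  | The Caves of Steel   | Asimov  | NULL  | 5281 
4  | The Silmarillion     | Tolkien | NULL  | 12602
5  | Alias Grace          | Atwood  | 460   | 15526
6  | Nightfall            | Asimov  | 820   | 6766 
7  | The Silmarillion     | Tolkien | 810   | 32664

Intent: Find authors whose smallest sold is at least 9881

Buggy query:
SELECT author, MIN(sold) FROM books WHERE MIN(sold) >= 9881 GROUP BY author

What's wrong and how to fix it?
Bug: MIN() in WHERE is a misuse of aggregate

Fix: Replace WHERE with HAVING after the GROUP BY

Corrected query:
SELECT author, MIN(sold) FROM books GROUP BY author HAVING MIN(sold) >= 9881

Result:
author  | MIN(sold)
--------+----------
Le Guin | 42383    
Tolkien | 12602    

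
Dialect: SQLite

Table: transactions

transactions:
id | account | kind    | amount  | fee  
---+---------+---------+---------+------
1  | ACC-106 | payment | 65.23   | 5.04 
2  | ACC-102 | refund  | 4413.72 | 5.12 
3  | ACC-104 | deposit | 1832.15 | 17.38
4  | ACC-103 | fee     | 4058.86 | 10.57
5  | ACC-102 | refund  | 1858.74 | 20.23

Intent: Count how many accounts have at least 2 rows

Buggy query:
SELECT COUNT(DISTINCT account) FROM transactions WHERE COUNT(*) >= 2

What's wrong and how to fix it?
Bug: COUNT(*) cannot appear in WHERE; the per-group count doesn't exist yet

Fix: Group first with HAVING COUNT(*) >= 2, then COUNT the resulting groups

Corrected query:
SELECT COUNT(*) FROM (SELECT account FROM transactions GROUP BY account HAVING COUNT(*) >= 2)

Result:
COUNT(*)
--------
1       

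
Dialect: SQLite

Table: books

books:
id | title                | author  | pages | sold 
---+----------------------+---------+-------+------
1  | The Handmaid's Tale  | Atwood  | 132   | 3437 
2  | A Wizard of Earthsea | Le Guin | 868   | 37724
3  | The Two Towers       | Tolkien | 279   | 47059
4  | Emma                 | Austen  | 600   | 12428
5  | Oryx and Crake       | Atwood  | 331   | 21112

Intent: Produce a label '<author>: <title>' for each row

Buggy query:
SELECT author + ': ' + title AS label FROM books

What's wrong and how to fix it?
Bug: SQLite uses || for string concatenation; + coerces text to numbers (yielding 0)

Fix: Use the || operator for string concatenation

Corrected query:
SELECT author || ': ' || title AS label FROM books

Result:
label                        
-----------------------------
Atwood: The Handmaid's Tale  
Le Guin: A Wizard of Earthsea
Tolkien: The Two Towers      
Austen: Emma                 
Atwood: Oryx and Crake       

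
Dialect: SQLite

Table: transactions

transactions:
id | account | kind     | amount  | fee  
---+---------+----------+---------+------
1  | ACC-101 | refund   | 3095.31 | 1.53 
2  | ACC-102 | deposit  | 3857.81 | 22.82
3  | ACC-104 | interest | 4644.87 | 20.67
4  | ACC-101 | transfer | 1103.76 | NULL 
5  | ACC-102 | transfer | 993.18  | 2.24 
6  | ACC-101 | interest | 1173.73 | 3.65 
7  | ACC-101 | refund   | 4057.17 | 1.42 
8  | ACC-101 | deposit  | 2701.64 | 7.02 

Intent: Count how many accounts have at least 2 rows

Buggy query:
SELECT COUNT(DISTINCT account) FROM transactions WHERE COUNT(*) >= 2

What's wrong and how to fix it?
Bug: WHERE filters individual rows, not groups, so a group-level COUNT is invalid there

Fix: Group first with HAVING COUNT(*) >= 2, then COUNT the resulting groups

Corrected query:
SELECT COUNT(*) FROM (SELECT account FROM transactions GROUP BY account HAVING COUNT(*) >= 2)

Result:
COUNT(*)
--------
2       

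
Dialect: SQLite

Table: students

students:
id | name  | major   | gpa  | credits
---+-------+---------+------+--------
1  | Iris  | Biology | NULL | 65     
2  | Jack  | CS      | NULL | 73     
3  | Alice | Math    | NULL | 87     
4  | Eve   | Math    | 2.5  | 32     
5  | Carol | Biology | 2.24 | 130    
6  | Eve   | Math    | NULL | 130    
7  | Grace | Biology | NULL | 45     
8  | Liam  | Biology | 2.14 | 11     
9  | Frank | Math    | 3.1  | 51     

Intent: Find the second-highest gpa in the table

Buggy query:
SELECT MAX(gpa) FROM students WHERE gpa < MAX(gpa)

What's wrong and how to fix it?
Bug: The inner MAX is an aggregate inside WHERE, which is not allowed

Fix: Compute the overall MAX in a subquery, then take MAX of rows below it

Corrected query:
SELECT MAX(gpa) FROM students WHERE gpa < (SELECT MAX(gpa) FROM students)

Result:
MAX(gpa)
--------
2.5     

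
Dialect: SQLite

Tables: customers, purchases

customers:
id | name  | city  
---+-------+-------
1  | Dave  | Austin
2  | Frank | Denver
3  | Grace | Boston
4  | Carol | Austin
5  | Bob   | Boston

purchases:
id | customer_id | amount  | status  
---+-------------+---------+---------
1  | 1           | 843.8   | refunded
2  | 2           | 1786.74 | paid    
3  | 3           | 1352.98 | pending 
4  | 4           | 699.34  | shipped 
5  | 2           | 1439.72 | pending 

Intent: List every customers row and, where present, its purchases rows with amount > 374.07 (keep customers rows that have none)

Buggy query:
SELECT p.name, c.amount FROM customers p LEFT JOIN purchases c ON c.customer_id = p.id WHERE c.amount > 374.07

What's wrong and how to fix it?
Bug: A WHERE condition on the right-hand table after LEFT JOIN drops unmatched parents

Fix: Move the right-table condition into the ON clause so unmatched parents are kept

Corrected query:
SELECT p.name, c.amount FROM customers p LEFT JOIN purchases c ON c.customer_id = p.id AND c.amount > 374.07

Result:
name  | amount 
------+--------
Dave  | 843.8  
Frank | 1439.72
Frank | 1786.74
Grace | 1352.98
Carol | 699.34 
Bob   | NULL   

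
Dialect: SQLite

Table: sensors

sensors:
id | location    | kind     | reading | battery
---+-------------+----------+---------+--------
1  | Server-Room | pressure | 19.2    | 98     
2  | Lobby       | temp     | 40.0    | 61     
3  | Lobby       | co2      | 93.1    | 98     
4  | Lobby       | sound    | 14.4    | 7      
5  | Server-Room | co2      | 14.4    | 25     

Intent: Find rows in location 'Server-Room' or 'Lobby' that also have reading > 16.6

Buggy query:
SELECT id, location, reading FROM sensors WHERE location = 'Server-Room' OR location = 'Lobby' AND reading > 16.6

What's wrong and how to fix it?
Bug: AND binds tighter than OR, so this parses as location = 'Server-Room' OR (location = 'Lobby' AND reading > 16.6)

Fix: Group the OR with parentheses (or use IN), then AND the threshold

Corrected query:
SELECT id, location, reading FROM sensors WHERE (location = 'Server-Room' OR location = 'Lobby') AND reading > 16.6

Result:
id | location    | reading
---+-------------+--------
1  | Server-Room | 19.2   
2  | Lobby       | 40     
3  | Lobby       | 93.1   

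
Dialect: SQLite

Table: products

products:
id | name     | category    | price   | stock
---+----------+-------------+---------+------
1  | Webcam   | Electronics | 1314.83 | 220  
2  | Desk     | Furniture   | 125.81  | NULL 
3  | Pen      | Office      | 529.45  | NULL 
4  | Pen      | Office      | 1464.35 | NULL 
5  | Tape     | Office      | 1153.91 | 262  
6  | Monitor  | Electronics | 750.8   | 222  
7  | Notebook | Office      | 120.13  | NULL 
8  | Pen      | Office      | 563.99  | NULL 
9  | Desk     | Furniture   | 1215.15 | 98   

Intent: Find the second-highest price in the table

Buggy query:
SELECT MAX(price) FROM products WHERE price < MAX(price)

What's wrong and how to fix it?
Bug: The inner MAX is an aggregate inside WHERE, which is not allowed

Fix: Put the inner MAX in a scalar subquery

Corrected query:
SELECT MAX(price) FROM products WHERE price < (SELECT MAX(price) FROM products)

Result:
MAX(price)
----------
1314.83   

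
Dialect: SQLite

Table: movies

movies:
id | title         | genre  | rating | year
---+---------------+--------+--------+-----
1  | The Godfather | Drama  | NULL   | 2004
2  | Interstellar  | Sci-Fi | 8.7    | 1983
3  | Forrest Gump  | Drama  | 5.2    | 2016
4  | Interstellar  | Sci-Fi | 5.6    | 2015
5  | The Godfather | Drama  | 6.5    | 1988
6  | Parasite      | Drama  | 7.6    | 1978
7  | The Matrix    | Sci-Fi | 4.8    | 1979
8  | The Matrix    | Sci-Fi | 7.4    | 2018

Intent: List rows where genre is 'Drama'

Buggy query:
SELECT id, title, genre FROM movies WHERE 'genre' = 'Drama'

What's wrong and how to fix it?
Bug: Single quotes denote string literals in SQL; the column name is being compared as a constant string

Fix: Remove the quotes around the column name (or use double quotes for an identifier)

Corrected query:
SELECT id, title, genre FROM movies WHERE genre = 'Drama'

Result:
id | title         | genre
---+---------------+------
1  | The Godfather | Drama
3  | Forrest Gump  | Drama
5  | The Godfather | Drama
6  | Parasite      | Drama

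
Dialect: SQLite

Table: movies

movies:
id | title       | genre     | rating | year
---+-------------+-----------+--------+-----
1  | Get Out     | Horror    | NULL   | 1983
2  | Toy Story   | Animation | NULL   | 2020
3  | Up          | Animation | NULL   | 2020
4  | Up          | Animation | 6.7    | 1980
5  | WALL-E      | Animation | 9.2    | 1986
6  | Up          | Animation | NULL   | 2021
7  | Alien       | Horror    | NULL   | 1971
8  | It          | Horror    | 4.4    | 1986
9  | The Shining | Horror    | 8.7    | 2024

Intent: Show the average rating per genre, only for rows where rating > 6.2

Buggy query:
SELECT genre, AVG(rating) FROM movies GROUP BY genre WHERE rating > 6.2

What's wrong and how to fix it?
Bug: WHERE cannot follow GROUP BY

Fix: Move the WHERE clause before GROUP BY

Corrected query:
SELECT genre, AVG(rating) FROM movies WHERE rating > 6.2 GROUP BY genre

Result:
genre     | AVG(rating)
----------+------------
Animation | 7.95       
Horror    | 8.7        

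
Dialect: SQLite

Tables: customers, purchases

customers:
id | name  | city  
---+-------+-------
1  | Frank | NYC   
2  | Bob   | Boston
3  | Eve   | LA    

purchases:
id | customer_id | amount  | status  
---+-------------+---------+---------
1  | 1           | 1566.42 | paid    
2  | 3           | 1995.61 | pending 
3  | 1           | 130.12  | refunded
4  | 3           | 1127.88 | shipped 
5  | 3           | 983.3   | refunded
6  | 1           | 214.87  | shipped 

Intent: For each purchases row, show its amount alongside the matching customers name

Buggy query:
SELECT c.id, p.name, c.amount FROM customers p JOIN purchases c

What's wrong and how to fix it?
Bug: JOIN with no ON clause produces a cartesian product; every purchases row pairs with every customers row

Fix: Specify the join condition linking the foreign key to the parent id

Corrected query:
SELECT c.id, p.name, c.amount FROM customers p JOIN purchases c ON c.customer_id = p.id

Result:
id | name  | amount 
---+-------+--------
1  | Frank | 1566.42
2  | Eve   | 1995.61
3  | Frank | 130.12 
4  | Eve   | 1127.88
5  | Eve   | 983.3  
6  | Frank | 214.87 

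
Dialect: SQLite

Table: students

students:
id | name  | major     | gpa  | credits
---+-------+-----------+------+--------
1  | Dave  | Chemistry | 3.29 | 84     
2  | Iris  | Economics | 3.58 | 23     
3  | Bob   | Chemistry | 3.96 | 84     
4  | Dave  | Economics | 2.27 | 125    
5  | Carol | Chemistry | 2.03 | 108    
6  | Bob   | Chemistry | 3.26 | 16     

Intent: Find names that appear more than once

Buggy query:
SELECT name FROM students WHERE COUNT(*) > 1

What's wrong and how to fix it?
Bug: COUNT(*) is an aggregate and cannot be used in WHERE

Fix: GROUP BY name, then filter groups with HAVING COUNT(*) > 1

Corrected query:
SELECT name FROM students GROUP BY name HAVING COUNT(*) > 1

Result:
name
----
Bob 
Dave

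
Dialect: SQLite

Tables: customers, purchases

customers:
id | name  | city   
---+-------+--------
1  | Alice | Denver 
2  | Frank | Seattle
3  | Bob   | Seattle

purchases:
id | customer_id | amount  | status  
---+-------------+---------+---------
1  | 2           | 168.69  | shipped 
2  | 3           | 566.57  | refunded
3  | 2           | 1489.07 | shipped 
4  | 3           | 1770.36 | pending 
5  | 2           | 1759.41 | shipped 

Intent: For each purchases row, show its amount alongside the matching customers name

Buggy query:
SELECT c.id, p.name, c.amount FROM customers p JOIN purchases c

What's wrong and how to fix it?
Bug: Missing join condition: each purchases row is matched to all customers rows instead of just its own

Fix: Specify the join condition linking the foreign key to the parent id

Corrected query:
SELECT c.id, p.name, c.amount FROM customers p JOIN purchases c ON c.customer_id = p.id

Result:
id | name  | amount 
---+-------+--------
1  | Frank | 168.69 
2  | Bob   | 566.57 
3  | Frank | 1489.07
4  | Bob   | 1770.36
5  | Frank | 1759.41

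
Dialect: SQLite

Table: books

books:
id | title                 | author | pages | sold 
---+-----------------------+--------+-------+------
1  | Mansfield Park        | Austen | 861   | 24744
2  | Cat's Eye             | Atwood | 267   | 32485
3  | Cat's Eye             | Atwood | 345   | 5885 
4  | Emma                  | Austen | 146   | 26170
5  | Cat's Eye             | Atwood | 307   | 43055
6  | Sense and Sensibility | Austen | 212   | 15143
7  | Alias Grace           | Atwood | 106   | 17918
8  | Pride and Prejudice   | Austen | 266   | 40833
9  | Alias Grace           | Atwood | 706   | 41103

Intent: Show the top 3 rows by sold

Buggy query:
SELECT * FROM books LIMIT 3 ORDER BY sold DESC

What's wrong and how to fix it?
Bug: LIMIT must come after ORDER BY

Fix: Swap the clauses: ORDER BY first, then LIMIT

Corrected query:
SELECT * FROM books ORDER BY sold DESC LIMIT 3

Result:
id | title               | author | pages | sold 
---+---------------------+--------+-------+------
5  | Cat's Eye           | Atwood | 307   | 43055
9  | Alias Grace         | Atwood | 706   | 41103
8  | Pride and Prejudice | Austen | 266   | 40833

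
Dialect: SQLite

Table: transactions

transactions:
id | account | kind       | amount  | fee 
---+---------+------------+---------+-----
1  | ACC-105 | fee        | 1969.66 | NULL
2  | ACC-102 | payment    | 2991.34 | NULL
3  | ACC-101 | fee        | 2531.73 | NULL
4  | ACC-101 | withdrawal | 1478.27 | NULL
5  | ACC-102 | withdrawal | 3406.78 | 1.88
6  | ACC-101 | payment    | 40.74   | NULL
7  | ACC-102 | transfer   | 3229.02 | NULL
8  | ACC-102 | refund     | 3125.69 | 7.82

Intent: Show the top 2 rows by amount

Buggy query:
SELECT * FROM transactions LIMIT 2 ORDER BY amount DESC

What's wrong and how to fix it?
Bug: LIMIT must come after ORDER BY

Fix: Swap the clauses: ORDER BY first, then LIMIT

Corrected query:
SELECT * FROM transactions ORDER BY amount DESC LIMIT 2

Result:
id | account | kind       | amount  | fee 
---+---------+------------+---------+-----
5  | ACC-102 | withdrawal | 3406.78 | 1.88
7  | ACC-102 | transfer   | 3229.02 | NULL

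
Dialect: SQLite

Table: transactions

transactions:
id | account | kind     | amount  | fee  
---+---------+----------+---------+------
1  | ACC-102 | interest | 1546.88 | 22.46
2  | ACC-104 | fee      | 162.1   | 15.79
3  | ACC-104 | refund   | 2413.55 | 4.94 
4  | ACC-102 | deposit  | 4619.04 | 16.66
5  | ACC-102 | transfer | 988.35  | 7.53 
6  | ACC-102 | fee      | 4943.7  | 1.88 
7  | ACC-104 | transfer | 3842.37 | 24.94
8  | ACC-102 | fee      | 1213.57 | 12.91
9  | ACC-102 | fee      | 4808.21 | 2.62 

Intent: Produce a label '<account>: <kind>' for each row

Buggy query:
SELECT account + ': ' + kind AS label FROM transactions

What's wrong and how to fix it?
Bug: SQLite uses || for string concatenation; + coerces text to numbers (yielding 0)

Fix: Replace + with || to concatenate text

Corrected query:
SELECT account || ': ' || kind AS label FROM transactions

Result:
label            
-----------------
ACC-102: interest
ACC-104: fee     
ACC-104: refund  
ACC-102: deposit 
ACC-102: transfer
ACC-102: fee     
ACC-104: transfer
ACC-102: fee     
ACC-102: fee     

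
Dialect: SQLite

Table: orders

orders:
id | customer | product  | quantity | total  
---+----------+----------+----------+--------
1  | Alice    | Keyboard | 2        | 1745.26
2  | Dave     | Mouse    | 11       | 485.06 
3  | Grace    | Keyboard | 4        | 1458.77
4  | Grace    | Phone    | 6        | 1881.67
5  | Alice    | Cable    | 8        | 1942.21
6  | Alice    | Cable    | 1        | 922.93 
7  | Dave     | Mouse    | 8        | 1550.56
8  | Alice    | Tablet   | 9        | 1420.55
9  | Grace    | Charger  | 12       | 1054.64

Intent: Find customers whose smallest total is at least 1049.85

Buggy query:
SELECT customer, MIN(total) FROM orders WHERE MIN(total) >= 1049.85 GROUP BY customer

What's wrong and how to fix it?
Bug: MIN() in WHERE is a misuse of aggregate

Fix: Replace WHERE with HAVING after the GROUP BY

Corrected query:
SELECT customer, MIN(total) FROM orders GROUP BY customer HAVING MIN(total) >= 1049.85

Result:
customer | MIN(total)
---------+-----------
Grace    | 1054.64   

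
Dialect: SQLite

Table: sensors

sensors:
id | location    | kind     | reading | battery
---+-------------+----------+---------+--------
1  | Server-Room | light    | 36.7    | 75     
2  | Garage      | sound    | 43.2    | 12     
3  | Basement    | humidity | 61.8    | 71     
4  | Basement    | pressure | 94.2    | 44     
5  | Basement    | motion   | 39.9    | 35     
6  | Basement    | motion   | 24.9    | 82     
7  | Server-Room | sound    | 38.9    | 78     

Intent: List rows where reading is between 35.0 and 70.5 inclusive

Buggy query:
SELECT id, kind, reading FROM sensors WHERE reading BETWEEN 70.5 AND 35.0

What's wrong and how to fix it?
Bug: BETWEEN expects the lower bound first; with 70.5 AND 35.0 the range is empty

Fix: Swap the bounds so the smaller value comes first

Corrected query:
SELECT id, kind, reading FROM sensors WHERE reading BETWEEN 35.0 AND 70.5

Result:
id | kind     | reading
---+----------+--------
1  | light    | 36.7   
2  | sound    | 43.2   
3  | humidity | 61.8   
5  | motion   | 39.9   
7  | sound    | 38.9   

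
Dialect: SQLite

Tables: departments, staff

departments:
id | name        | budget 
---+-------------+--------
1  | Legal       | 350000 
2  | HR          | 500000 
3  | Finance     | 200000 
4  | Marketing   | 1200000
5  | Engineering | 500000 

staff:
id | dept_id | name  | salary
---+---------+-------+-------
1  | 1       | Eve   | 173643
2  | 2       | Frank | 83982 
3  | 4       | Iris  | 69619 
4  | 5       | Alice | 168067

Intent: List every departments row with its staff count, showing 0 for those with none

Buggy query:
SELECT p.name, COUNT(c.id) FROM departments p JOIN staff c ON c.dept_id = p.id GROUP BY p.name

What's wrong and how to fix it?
Bug: An inner join excludes parents with zero children

Fix: Switch to LEFT JOIN to retain unmatched parent rows

Corrected query:
SELECT p.name, COUNT(c.id) FROM departments p LEFT JOIN staff c ON c.dept_id = p.id GROUP BY p.name

Result:
name        | COUNT(c.id)
------------+------------
Engineering | 1          
Finance     | 0          
HR          | 1          
Legal       | 1          
Marketing   | 1          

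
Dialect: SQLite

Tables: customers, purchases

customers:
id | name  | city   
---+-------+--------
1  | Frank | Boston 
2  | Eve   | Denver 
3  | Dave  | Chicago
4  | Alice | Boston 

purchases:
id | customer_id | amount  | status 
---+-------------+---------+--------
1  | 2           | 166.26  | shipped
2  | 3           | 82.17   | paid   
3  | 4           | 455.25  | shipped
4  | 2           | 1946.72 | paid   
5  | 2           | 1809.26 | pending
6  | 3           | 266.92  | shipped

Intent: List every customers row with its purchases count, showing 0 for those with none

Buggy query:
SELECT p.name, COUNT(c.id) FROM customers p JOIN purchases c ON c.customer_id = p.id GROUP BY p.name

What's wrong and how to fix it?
Bug: INNER JOIN drops customers rows that have no matching purchases rows

Fix: Switch to LEFT JOIN to retain unmatched parent rows

Corrected query:
SELECT p.name, COUNT(c.id) FROM customers p LEFT JOIN purchases c ON c.customer_id = p.id GROUP BY p.name

Result:
name  | COUNT(c.id)
------+------------
Alice | 1          
Dave  | 2          
Eve   | 3          
Frank | 0          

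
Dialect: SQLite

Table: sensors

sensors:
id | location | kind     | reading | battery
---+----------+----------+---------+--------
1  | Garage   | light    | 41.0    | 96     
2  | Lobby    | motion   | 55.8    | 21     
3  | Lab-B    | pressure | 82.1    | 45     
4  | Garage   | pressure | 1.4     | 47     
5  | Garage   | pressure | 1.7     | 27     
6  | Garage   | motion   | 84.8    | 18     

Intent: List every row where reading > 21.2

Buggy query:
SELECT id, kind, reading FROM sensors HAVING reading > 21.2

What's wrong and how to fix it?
Bug: This is a non-aggregate query (no GROUP BY, no aggregates), so in SQLite the HAVING clause is invalid here; a row-level condition belongs in WHERE

Fix: Use WHERE for row-level filtering

Corrected query:
SELECT id, kind, reading FROM sensors WHERE reading > 21.2

Result:
id | kind     | reading
---+----------+--------
1  | light    | 41     
2  | motion   | 55.8   
3  | pressure | 82.1   
6  | motion   | 84.8   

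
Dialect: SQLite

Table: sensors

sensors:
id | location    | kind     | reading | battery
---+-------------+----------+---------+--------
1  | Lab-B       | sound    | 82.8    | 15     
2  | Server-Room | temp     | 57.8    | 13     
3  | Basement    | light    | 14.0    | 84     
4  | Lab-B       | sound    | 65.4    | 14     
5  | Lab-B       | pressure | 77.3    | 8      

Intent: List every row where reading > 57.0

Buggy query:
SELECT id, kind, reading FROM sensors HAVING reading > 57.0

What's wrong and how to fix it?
Bug: HAVING filters the output of aggregation, but this query has no GROUP BY and no aggregate functions, so SQLite rejects it (HAVING clause on a non-aggregate query); the condition here is per row

Fix: Replace HAVING with WHERE since the condition applies to individual rows

Corrected query:
SELECT id, kind, reading FROM sensors WHERE reading > 57.0

Result:
id | kind     | reading
---+----------+--------
1  | sound    | 82.8   
2  | temp     | 57.8   
4  | sound    | 65.4   
5  | pressure | 77.3   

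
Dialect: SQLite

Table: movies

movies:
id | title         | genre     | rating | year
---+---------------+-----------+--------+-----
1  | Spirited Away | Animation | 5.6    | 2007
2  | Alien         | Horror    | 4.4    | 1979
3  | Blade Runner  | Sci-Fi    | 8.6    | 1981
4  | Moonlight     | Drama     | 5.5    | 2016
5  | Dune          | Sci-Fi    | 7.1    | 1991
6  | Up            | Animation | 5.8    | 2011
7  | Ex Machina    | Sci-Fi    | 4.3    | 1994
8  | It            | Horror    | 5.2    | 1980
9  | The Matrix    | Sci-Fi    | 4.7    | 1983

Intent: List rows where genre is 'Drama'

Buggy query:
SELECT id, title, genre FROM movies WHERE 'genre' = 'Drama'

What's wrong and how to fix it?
Bug: 'genre' in single quotes is a string literal, not the column; the comparison is literal-vs-literal and never true

Fix: Reference the column as genre without single quotes

Corrected query:
SELECT id, title, genre FROM movies WHERE genre = 'Drama'

Result:
id | title     | genre
---+-----------+------
4  | Moonlight | Drama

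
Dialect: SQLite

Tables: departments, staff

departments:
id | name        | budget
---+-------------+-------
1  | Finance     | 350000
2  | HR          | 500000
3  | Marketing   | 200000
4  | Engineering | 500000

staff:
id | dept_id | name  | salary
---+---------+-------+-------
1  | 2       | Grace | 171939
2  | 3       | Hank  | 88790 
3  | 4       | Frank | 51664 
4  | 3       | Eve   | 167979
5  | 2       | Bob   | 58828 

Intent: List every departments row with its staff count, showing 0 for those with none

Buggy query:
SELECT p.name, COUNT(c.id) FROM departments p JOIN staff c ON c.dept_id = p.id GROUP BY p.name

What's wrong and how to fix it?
Bug: INNER JOIN drops departments rows that have no matching staff rows

Fix: Switch to LEFT JOIN to retain unmatched parent rows

Corrected query:
SELECT p.name, COUNT(c.id) FROM departments p LEFT JOIN staff c ON c.dept_id = p.id GROUP BY p.name

Result:
name        | COUNT(c.id)
------------+------------
Engineering | 1          
Finance     | 0          
HR          | 2          
Marketing   | 2          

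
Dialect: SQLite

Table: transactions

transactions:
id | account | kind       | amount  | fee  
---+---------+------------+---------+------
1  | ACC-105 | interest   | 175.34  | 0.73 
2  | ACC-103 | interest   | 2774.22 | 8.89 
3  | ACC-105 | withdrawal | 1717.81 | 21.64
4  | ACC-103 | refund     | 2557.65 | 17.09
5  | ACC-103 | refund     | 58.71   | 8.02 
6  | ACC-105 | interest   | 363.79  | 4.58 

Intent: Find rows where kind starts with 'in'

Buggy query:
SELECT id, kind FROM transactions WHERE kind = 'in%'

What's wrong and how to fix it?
Bug: '=' compares the literal string including the % character; pattern matching needs LIKE

Fix: Use LIKE for wildcard pattern matching

Corrected query:
SELECT id, kind FROM transactions WHERE kind LIKE 'in%'

Result:
id | kind    
---+---------
1  | interest
2  | interest
6  | interest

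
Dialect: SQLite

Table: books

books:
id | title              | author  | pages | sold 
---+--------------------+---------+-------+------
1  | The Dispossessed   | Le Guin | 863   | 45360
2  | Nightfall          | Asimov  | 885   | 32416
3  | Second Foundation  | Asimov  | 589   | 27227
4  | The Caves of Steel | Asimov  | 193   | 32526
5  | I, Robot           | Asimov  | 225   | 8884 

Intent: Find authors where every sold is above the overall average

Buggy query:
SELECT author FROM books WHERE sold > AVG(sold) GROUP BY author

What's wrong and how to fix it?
Bug: AVG() is an aggregate; it can't sit directly in WHERE

Fix: Compute the overall average in a scalar subquery and compare each group's MIN against it in HAVING

Corrected query:
SELECT author FROM books GROUP BY author HAVING MIN(sold) > (SELECT AVG(sold) FROM books)

Result:
author 
-------
Le Guin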